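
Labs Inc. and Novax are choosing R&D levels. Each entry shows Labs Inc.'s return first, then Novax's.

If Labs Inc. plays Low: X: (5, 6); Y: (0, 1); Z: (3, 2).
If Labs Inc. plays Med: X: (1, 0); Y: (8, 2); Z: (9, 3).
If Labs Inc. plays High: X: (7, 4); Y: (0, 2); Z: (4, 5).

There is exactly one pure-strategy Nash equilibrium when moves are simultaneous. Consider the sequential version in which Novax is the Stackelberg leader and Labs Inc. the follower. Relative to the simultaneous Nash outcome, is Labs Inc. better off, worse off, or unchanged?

worse off

Labs Inc. best-responds to each possible Novax move:
- X: BR = High, leader payoff 4.
- Y: BR = Med, leader payoff 2.
- Z: BR = Med, leader payoff 3.
Novax's induced payoffs are 4, 2, 3, so Novax commits to X. Subgame-perfect outcome: (High, X) with payoffs (7, 4).
Now find the simultaneous Nash equilibrium.
Labs Inc.'s best replies: X→High; Y→Med; Z→Med.
Novax's best replies: Low→X; Med→Z; High→Z.
Only (Med, Z) has each player best-responding; Nash payoffs (9, 3).
Labs Inc. earns 7 sequentially versus 9 at the Nash outcome: worse off.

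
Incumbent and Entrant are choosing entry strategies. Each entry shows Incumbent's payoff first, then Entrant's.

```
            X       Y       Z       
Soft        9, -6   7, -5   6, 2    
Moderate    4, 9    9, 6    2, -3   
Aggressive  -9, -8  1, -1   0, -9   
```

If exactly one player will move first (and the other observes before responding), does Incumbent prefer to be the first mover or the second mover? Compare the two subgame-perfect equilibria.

If Incumbent leads: Entrant's best replies are Soft→Z, Moderate→X, Aggressive→Y; Incumbent's induced payoffs 6, 4, 1; outcome (Soft, Z), payoffs (6, 2).
If Entrant leads: Incumbent's best replies are X→Soft, Y→Moderate, Z→Soft; Entrant's induced payoffs -6, 6, 2; outcome (Moderate, Y), payoffs (9, 6).
Incumbent gets 6 moving first and 9 moving second, so Incumbent prefers to move second.

second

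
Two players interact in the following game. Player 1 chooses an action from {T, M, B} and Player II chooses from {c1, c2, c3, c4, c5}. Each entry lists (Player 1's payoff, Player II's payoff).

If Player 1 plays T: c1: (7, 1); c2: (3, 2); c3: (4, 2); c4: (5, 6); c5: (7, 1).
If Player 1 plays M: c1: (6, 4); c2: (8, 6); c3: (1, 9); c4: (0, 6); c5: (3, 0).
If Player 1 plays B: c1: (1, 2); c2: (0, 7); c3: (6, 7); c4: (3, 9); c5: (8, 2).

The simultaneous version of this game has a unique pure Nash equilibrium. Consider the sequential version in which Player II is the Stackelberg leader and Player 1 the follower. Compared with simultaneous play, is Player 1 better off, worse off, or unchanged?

Work backward from Player 1's decision.
- c1 → Player 1 plays T (best of 7, 6, 1); Player II gets 1.
- c2 → Player 1 plays M (best of 3, 8, 0); Player II gets 6.
- c3 → Player 1 plays B (best of 4, 1, 6); Player II gets 7.
- c4 → Player 1 plays T (best of 5, 0, 3); Player II gets 6.
- c5 → Player 1 plays B (best of 7, 3, 8); Player II gets 2.
Player II's induced payoffs are 1, 6, 7, 6, 2, so Player II commits to c3. Subgame-perfect outcome: (B, c3) with payoffs (6, 7).
For the simultaneous game, intersect best replies.
Player 1's best replies: c1→T; c2→M; c3→B; c4→T; c5→B.
Player II's best replies: T→c4; M→c3; B→c4.
Only (T, c4) has each player best-responding; Nash payoffs (5, 6).
Player 1 earns 6 sequentially versus 5 at the Nash outcome: better off.

better off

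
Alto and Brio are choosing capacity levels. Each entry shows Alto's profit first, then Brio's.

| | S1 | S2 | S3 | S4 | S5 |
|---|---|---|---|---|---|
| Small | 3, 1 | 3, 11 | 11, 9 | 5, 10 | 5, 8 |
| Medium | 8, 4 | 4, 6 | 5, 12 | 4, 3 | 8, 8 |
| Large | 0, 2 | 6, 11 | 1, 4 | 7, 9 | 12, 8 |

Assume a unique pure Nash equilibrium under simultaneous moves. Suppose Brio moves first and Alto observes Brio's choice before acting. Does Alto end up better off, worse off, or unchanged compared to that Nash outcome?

Alto best-responds to each possible Brio move:
- S1: Alto compares 3, 8, 0 and picks Medium; Brio would get 4.
- S2: Alto compares 3, 4, 6 and picks Large; Brio would get 11.
- S3: Alto compares 11, 5, 1 and picks Small; Brio would get 9.
- S4: Alto compares 5, 4, 7 and picks Large; Brio would get 9.
- S5: Alto compares 5, 8, 12 and picks Large; Brio would get 8.
Among 4, 11, 9, 9, 8, the best is 11 at S2. Subgame-perfect outcome: (Large, S2) with payoffs (6, 11).
Now find the simultaneous Nash equilibrium.
Alto's best replies: S1→Medium; S2→Large; S3→Small; S4→Large; S5→Large.
Brio's best replies: Small→S2; Medium→S3; Large→S2.
Only (Large, S2) has each player best-responding; Nash payoffs (6, 11).
Alto earns 6 sequentially versus 6 at the Nash outcome: unchanged.

unchanged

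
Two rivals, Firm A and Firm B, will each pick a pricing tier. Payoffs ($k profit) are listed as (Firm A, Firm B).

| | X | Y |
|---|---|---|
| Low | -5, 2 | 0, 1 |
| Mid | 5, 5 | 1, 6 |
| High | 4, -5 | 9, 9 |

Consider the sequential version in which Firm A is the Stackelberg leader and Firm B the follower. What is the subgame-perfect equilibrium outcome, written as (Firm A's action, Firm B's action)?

Firm B best-responds to each possible Firm A move:
- Low → Firm B plays X (best of 2, 1); Firm A gets -5.
- Mid → Firm B plays Y (best of 5, 6); Firm A gets 1.
- High → Firm B plays Y (best of -5, 9); Firm A gets 9.
Among -5, 1, 9, the best is 9 at High. Subgame-perfect outcome: (High, Y) with payoffs (9, 9).

(High, Y)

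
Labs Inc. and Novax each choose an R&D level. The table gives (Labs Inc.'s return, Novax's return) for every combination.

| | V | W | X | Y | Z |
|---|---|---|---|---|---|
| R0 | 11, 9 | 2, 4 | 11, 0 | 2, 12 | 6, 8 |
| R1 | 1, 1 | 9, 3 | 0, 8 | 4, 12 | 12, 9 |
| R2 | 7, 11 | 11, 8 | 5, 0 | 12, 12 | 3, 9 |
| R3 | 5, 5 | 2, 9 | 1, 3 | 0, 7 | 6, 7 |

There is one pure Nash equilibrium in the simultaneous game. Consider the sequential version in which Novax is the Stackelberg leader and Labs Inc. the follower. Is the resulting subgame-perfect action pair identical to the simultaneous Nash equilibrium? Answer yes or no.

yes

Solve by backward induction (Novax leads).
- V → Labs Inc. plays R0 (best of 11, 1, 7, 5); Novax gets 9.
- W → Labs Inc. plays R2 (best of 2, 9, 11, 2); Novax gets 8.
- X → Labs Inc. plays R0 (best of 11, 0, 5, 1); Novax gets 0.
- Y → Labs Inc. plays R2 (best of 2, 4, 12, 0); Novax gets 12.
- Z → Labs Inc. plays R1 (best of 6, 12, 3, 6); Novax gets 9.
Maximizing over 9, 8, 0, 12, 9, Novax chooses Y. Subgame-perfect outcome: (R2, Y) with payoffs (12, 12).
For the simultaneous game, intersect best replies.
Labs Inc.'s best replies: V→R0; W→R2; X→R0; Y→R2; Z→R1.
Novax's best replies: R0→Y; R1→Y; R2→Y; R3→W.
The unique mutual best reply is (R2, Y), giving (12, 12).
Sequential outcome (R2, Y) coincides with the Nash profile (R2, Y).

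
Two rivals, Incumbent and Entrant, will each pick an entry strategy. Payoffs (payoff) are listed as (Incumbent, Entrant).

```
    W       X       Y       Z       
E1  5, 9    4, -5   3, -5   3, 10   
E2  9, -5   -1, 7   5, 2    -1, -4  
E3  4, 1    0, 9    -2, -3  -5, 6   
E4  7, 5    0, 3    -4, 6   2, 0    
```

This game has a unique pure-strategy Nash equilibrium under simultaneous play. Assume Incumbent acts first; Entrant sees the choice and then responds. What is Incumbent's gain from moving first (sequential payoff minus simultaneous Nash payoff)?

Work backward from Entrant's decision.
- E1: BR = Z, leader payoff 3.
- E2: BR = X, leader payoff -1.
- E3: BR = X, leader payoff 0.
- E4: BR = Y, leader payoff -4.
Incumbent's induced payoffs are 3, -1, 0, -4, so Incumbent commits to E1. Subgame-perfect outcome: (E1, Z) with payoffs (3, 10).
Under simultaneous play:
Incumbent's best replies: W→E2; X→E1; Y→E2; Z→E1.
Entrant's best replies: E1→Z; E2→X; E3→X; E4→Y.
The unique mutual best reply is (E1, Z), giving (3, 10).
Incumbent's commitment gain: 3 − 3 = 0.

0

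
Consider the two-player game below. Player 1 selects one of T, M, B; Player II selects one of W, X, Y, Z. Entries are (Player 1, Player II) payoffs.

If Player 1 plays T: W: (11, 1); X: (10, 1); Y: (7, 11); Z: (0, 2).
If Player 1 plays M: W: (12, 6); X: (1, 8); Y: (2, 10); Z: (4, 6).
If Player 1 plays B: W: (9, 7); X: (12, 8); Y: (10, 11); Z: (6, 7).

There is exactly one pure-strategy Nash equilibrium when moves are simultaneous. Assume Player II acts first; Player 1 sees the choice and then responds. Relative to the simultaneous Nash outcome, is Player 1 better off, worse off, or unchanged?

Solve by backward induction (Player II leads).
- W: BR = M, leader payoff 6.
- X: BR = B, leader payoff 8.
- Y: BR = B, leader payoff 11.
- Z: BR = B, leader payoff 7.
Player II's induced payoffs are 6, 8, 11, 7, so Player II commits to Y. Subgame-perfect outcome: (B, Y) with payoffs (10, 11).
Under simultaneous play:
Player 1's best replies: W→M; X→B; Y→B; Z→B.
Player II's best replies: T→Y; M→Y; B→Y.
The unique mutual best reply is (B, Y), giving (10, 11).
Player 1 earns 10 sequentially versus 10 at the Nash outcome: unchanged.

unchanged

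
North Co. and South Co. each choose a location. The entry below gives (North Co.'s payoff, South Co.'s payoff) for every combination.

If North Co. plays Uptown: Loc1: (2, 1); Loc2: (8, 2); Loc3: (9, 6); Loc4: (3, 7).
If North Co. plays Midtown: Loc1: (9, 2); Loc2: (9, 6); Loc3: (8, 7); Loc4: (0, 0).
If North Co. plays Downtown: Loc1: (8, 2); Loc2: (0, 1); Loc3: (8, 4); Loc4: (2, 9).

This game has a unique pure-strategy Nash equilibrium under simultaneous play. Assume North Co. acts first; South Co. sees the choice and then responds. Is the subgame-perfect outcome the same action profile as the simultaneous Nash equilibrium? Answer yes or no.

South Co. best-responds to each possible North Co. move:
- Uptown → South Co. plays Loc4 (best of 1, 2, 6, 7); North Co. gets 3.
- Midtown → South Co. plays Loc3 (best of 2, 6, 7, 0); North Co. gets 8.
- Downtown → South Co. plays Loc4 (best of 2, 1, 4, 9); North Co. gets 2.
Among 3, 8, 2, the best is 8 at Midtown. Subgame-perfect outcome: (Midtown, Loc3) with payoffs (8, 7).
Under simultaneous play:
North Co.'s best replies: Loc1→Midtown; Loc2→Midtown; Loc3→Uptown; Loc4→Uptown.
South Co.'s best replies: Uptown→Loc4; Midtown→Loc3; Downtown→Loc4.
Only (Uptown, Loc4) has each player best-responding; Nash payoffs (3, 7).
Sequential outcome (Midtown, Loc3) differs from the Nash profile (Uptown, Loc4).

no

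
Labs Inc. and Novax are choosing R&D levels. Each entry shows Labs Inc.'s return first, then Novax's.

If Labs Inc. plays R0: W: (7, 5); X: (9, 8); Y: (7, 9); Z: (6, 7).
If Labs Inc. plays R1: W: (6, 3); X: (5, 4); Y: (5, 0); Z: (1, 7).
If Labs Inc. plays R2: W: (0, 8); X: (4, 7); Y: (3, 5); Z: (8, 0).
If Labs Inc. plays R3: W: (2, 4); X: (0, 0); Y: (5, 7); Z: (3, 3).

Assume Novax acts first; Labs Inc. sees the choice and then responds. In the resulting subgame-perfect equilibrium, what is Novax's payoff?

9

Backward induction with Novax moving first.
- W: BR = R0, leader payoff 5.
- X: BR = R0, leader payoff 8.
- Y: BR = R0, leader payoff 9.
- Z: BR = R2, leader payoff 0.
Among 5, 8, 9, 0, the best is 9 at Y. Subgame-perfect outcome: (R0, Y) with payoffs (7, 9).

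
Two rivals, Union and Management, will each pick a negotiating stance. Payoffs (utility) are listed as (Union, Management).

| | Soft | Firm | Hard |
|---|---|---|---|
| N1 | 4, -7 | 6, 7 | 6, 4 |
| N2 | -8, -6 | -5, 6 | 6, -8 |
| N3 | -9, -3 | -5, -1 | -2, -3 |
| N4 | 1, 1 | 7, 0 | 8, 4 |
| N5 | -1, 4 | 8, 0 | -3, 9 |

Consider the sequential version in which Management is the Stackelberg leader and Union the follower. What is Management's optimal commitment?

Hard

Union best-responds to each possible Management move:
- Soft: Union compares 4, -8, -9, 1, -1 and picks N1; Management would get -7.
- Firm: Union compares 6, -5, -5, 7, 8 and picks N5; Management would get 0.
- Hard: Union compares 6, 6, -2, 8, -3 and picks N4; Management would get 4.
Management's induced payoffs are -7, 0, 4, so Management commits to Hard. Subgame-perfect outcome: (N4, Hard) with payoffs (8, 4).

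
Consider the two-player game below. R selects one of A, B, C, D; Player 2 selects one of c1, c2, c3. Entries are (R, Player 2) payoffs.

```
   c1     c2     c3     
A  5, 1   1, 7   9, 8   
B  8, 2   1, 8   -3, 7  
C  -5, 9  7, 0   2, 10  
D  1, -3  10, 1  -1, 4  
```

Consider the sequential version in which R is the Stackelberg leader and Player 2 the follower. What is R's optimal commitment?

Solve by backward induction (R leads).
- A: Player 2 compares 1, 7, 8 and picks c3; R would get 9.
- B: Player 2 compares 2, 8, 7 and picks c2; R would get 1.
- C: Player 2 compares 9, 0, 10 and picks c3; R would get 2.
- D: Player 2 compares -3, 1, 4 and picks c3; R would get -1.
Maximizing over 9, 1, 2, -1, R chooses A. Subgame-perfect outcome: (A, c3) with payoffs (9, 8).

A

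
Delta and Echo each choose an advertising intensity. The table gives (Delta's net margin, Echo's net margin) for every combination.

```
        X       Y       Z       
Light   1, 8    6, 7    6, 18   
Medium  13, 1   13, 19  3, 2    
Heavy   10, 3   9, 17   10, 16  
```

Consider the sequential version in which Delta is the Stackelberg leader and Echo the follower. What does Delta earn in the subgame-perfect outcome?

Work backward from Echo's decision.
- Light → Echo plays Z (best of 8, 7, 18); Delta gets 6.
- Medium → Echo plays Y (best of 1, 19, 2); Delta gets 13.
- Heavy → Echo plays Y (best of 3, 17, 16); Delta gets 9.
Maximizing over 6, 13, 9, Delta chooses Medium. Subgame-perfect outcome: (Medium, Y) with payoffs (13, 19).

13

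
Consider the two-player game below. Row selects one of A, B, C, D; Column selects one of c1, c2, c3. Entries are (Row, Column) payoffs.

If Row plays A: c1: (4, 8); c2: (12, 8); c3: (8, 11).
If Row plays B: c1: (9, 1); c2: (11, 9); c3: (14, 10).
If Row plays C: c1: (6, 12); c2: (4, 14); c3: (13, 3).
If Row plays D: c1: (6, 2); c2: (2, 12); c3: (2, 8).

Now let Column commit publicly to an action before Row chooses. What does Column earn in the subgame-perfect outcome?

10

Solve by backward induction (Column leads).
- c1: BR = B, leader payoff 1.
- c2: BR = A, leader payoff 8.
- c3: BR = B, leader payoff 10.
Maximizing over 1, 8, 10, Column chooses c3. Subgame-perfect outcome: (B, c3) with payoffs (14, 10).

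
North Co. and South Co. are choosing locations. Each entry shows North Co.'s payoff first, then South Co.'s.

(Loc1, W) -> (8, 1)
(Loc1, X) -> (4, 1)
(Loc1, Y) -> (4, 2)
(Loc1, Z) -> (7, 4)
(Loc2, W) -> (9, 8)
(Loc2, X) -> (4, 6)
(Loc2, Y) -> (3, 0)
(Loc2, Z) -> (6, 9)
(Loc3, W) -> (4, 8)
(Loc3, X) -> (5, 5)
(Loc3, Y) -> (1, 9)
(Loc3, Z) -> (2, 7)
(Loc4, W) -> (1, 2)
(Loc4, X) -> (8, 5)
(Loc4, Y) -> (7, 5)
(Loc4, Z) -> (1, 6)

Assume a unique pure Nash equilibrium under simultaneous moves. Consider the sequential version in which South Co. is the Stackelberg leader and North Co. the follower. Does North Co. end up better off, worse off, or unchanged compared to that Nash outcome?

Work backward from North Co.'s decision.
- W: North Co. compares 8, 9, 4, 1 and picks Loc2; South Co. would get 8.
- X: North Co. compares 4, 4, 5, 8 and picks Loc4; South Co. would get 5.
- Y: North Co. compares 4, 3, 1, 7 and picks Loc4; South Co. would get 5.
- Z: North Co. compares 7, 6, 2, 1 and picks Loc1; South Co. would get 4.
Among 8, 5, 5, 4, the best is 8 at W. Subgame-perfect outcome: (Loc2, W) with payoffs (9, 8).
Under simultaneous play:
North Co.'s best replies: W→Loc2; X→Loc4; Y→Loc4; Z→Loc1.
South Co.'s best replies: Loc1→Z; Loc2→Z; Loc3→Y; Loc4→Z.
The unique mutual best reply is (Loc1, Z), giving (7, 4).
North Co. earns 9 sequentially versus 7 at the Nash outcome: better off.

better off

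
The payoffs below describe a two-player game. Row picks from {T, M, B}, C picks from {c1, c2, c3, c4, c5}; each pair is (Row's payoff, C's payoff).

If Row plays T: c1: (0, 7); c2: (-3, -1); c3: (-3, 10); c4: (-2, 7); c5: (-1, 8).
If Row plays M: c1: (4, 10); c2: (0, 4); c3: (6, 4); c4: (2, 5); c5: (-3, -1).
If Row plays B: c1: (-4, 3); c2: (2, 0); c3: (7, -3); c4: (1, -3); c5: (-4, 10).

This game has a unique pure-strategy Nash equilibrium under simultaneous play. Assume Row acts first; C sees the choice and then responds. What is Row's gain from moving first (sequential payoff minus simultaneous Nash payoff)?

Solve by backward induction (Row leads).
- T → C plays c3 (best of 7, -1, 10, 7, 8); Row gets -3.
- M → C plays c1 (best of 10, 4, 4, 5, -1); Row gets 4.
- B → C plays c5 (best of 3, 0, -3, -3, 10); Row gets -4.
Maximizing over -3, 4, -4, Row chooses M. Subgame-perfect outcome: (M, c1) with payoffs (4, 10).
For the simultaneous game, intersect best replies.
Row's best replies: c1→M; c2→B; c3→B; c4→M; c5→T.
C's best replies: T→c3; M→c1; B→c5.
The unique mutual best reply is (M, c1), giving (4, 10).
Row's commitment gain: 4 − 4 = 0.

0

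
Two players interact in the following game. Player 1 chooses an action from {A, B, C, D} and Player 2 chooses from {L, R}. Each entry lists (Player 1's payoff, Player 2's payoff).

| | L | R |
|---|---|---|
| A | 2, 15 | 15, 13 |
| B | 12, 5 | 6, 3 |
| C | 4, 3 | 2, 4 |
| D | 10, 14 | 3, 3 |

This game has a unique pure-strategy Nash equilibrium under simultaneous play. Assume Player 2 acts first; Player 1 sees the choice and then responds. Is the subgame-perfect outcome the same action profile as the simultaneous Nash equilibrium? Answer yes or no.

Player 1 best-responds to each possible Player 2 move:
- L: BR = B, leader payoff 5.
- R: BR = A, leader payoff 13.
Maximizing over 5, 13, Player 2 chooses R. Subgame-perfect outcome: (A, R) with payoffs (15, 13).
For the simultaneous game, intersect best replies.
Player 1's best replies: L→B; R→A.
Player 2's best replies: A→L; B→L; C→R; D→L.
The unique mutual best reply is (B, L), giving (12, 5).
Sequential outcome (A, R) differs from the Nash profile (B, L).

no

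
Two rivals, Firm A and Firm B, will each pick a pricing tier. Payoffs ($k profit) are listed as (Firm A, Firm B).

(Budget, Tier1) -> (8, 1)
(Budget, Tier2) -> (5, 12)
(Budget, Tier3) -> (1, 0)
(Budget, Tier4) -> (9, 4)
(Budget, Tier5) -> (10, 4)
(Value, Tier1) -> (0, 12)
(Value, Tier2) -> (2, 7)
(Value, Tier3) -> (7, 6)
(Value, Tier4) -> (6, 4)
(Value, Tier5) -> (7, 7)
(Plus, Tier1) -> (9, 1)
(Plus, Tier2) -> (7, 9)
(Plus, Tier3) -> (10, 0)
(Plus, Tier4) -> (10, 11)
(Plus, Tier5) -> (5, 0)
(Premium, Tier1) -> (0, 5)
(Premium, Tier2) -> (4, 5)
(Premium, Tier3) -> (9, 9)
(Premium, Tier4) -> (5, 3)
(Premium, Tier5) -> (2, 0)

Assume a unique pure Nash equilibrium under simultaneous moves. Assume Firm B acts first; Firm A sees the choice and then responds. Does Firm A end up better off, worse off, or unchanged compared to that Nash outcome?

unchanged

Backward induction with Firm B moving first.
- Tier1: Firm A compares 8, 0, 9, 0 and picks Plus; Firm B would get 1.
- Tier2: Firm A compares 5, 2, 7, 4 and picks Plus; Firm B would get 9.
- Tier3: Firm A compares 1, 7, 10, 9 and picks Plus; Firm B would get 0.
- Tier4: Firm A compares 9, 6, 10, 5 and picks Plus; Firm B would get 11.
- Tier5: Firm A compares 10, 7, 5, 2 and picks Budget; Firm B would get 4.
Maximizing over 1, 9, 0, 11, 4, Firm B chooses Tier4. Subgame-perfect outcome: (Plus, Tier4) with payoffs (10, 11).
For the simultaneous game, intersect best replies.
Firm A's best replies: Tier1→Plus; Tier2→Plus; Tier3→Plus; Tier4→Plus; Tier5→Budget.
Firm B's best replies: Budget→Tier2; Value→Tier1; Plus→Tier4; Premium→Tier3.
Only (Plus, Tier4) has each player best-responding; Nash payoffs (10, 11).
Firm A earns 10 sequentially versus 10 at the Nash outcome: unchanged.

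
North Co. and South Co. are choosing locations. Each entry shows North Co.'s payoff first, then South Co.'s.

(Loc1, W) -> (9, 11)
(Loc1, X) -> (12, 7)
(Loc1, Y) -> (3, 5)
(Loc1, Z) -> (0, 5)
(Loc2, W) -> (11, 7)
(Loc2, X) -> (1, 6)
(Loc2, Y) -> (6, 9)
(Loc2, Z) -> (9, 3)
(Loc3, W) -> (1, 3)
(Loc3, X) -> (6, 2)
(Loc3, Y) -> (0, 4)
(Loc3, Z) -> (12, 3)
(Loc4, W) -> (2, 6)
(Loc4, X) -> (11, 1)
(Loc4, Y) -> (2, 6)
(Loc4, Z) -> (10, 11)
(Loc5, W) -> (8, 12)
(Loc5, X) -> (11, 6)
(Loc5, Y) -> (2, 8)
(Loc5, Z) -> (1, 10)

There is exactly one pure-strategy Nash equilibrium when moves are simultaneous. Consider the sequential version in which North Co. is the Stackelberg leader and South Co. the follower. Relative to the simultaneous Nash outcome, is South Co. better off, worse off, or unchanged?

Solve by backward induction (North Co. leads).
- Loc1: BR = W, leader payoff 9.
- Loc2: BR = Y, leader payoff 6.
- Loc3: BR = Y, leader payoff 0.
- Loc4: BR = Z, leader payoff 10.
- Loc5: BR = W, leader payoff 8.
Among 9, 6, 0, 10, 8, the best is 10 at Loc4. Subgame-perfect outcome: (Loc4, Z) with payoffs (10, 11).
Now find the simultaneous Nash equilibrium.
North Co.'s best replies: W→Loc2; X→Loc1; Y→Loc2; Z→Loc3.
South Co.'s best replies: Loc1→W; Loc2→Y; Loc3→Y; Loc4→Z; Loc5→W.
The unique mutual best reply is (Loc2, Y), giving (6, 9).
South Co. earns 11 sequentially versus 9 at the Nash outcome: better off.

better off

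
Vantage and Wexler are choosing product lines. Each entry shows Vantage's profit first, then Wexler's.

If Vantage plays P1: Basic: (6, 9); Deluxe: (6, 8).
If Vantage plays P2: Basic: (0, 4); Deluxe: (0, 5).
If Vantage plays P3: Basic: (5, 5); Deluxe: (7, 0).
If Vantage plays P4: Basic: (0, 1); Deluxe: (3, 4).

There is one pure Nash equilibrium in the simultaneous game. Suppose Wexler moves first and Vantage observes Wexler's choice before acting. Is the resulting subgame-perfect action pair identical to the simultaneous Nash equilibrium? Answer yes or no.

yes

Vantage best-responds to each possible Wexler move:
- Basic → Vantage plays P1 (best of 6, 0, 5, 0); Wexler gets 9.
- Deluxe → Vantage plays P3 (best of 6, 0, 7, 3); Wexler gets 0.
Maximizing over 9, 0, Wexler chooses Basic. Subgame-perfect outcome: (P1, Basic) with payoffs (6, 9).
For the simultaneous game, intersect best replies.
Vantage's best replies: Basic→P1; Deluxe→P3.
Wexler's best replies: P1→Basic; P2→Deluxe; P3→Basic; P4→Deluxe.
Only (P1, Basic) has each player best-responding; Nash payoffs (6, 9).
Sequential outcome (P1, Basic) coincides with the Nash profile (P1, Basic).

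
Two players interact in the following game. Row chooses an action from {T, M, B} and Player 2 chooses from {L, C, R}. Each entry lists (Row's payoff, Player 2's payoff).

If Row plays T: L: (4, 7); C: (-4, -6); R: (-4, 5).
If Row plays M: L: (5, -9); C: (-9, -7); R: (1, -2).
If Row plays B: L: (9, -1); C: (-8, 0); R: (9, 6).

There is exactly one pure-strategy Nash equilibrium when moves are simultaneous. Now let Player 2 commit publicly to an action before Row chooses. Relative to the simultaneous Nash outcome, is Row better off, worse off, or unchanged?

unchanged

Row best-responds to each possible Player 2 move:
- L → Row plays B (best of 4, 5, 9); Player 2 gets -1.
- C → Row plays T (best of -4, -9, -8); Player 2 gets -6.
- R → Row plays B (best of -4, 1, 9); Player 2 gets 6.
Among -1, -6, 6, the best is 6 at R. Subgame-perfect outcome: (B, R) with payoffs (9, 6).
Now find the simultaneous Nash equilibrium.
Row's best replies: L→B; C→T; R→B.
Player 2's best replies: T→L; M→R; B→R.
The unique mutual best reply is (B, R), giving (9, 6).
Row earns 9 sequentially versus 9 at the Nash outcome: unchanged.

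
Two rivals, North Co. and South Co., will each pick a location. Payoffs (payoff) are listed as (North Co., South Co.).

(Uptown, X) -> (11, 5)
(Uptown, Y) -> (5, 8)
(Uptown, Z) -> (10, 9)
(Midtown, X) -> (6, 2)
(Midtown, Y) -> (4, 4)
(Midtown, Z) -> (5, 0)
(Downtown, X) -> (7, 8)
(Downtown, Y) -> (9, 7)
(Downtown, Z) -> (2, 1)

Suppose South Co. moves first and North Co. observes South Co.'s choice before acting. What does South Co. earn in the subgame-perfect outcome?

9

Work backward from North Co.'s decision.
- X: BR = Uptown, leader payoff 5.
- Y: BR = Downtown, leader payoff 7.
- Z: BR = Uptown, leader payoff 9.
Maximizing over 5, 7, 9, South Co. chooses Z. Subgame-perfect outcome: (Uptown, Z) with payoffs (10, 9).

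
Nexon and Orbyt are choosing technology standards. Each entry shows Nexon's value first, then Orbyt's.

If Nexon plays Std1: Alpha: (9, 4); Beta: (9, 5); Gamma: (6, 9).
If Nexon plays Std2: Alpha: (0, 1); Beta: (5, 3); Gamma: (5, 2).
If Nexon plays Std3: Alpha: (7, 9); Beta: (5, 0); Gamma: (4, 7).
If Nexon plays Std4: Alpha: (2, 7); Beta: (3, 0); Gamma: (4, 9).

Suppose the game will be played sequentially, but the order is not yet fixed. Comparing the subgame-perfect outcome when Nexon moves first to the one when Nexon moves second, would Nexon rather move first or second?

If Nexon leads: Orbyt's best replies are Std1→Gamma, Std2→Beta, Std3→Alpha, Std4→Gamma; Nexon's induced payoffs 6, 5, 7, 4; outcome (Std3, Alpha), payoffs (7, 9).
If Orbyt leads: Nexon's best replies are Alpha→Std1, Beta→Std1, Gamma→Std1; Orbyt's induced payoffs 4, 5, 9; outcome (Std1, Gamma), payoffs (6, 9).
Nexon gets 7 moving first and 6 moving second, so Nexon prefers to move first.

first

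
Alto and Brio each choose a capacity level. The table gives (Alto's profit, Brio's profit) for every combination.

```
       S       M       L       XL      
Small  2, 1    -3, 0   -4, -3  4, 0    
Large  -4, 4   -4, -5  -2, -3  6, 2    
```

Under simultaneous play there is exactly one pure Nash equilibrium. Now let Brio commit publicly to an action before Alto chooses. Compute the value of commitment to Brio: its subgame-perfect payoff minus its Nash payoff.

Work backward from Alto's decision.
- S: Alto compares 2, -4 and picks Small; Brio would get 1.
- M: Alto compares -3, -4 and picks Small; Brio would get 0.
- L: Alto compares -4, -2 and picks Large; Brio would get -3.
- XL: Alto compares 4, 6 and picks Large; Brio would get 2.
Brio's induced payoffs are 1, 0, -3, 2, so Brio commits to XL. Subgame-perfect outcome: (Large, XL) with payoffs (6, 2).
For the simultaneous game, intersect best replies.
Alto's best replies: S→Small; M→Small; L→Large; XL→Large.
Brio's best replies: Small→S; Large→S.
The unique mutual best reply is (Small, S), giving (2, 1).
Brio's commitment gain: 2 − 1 = 1.

1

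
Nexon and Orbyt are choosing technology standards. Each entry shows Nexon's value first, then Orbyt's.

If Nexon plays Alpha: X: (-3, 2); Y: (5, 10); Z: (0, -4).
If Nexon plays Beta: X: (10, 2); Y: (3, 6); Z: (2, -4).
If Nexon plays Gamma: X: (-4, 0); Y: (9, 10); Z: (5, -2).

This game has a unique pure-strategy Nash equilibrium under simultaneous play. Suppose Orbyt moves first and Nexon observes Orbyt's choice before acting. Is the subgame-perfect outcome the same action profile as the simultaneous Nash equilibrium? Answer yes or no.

Work backward from Nexon's decision.
- X → Nexon plays Beta (best of -3, 10, -4); Orbyt gets 2.
- Y → Nexon plays Gamma (best of 5, 3, 9); Orbyt gets 10.
- Z → Nexon plays Gamma (best of 0, 2, 5); Orbyt gets -2.
Maximizing over 2, 10, -2, Orbyt chooses Y. Subgame-perfect outcome: (Gamma, Y) with payoffs (9, 10).
Now find the simultaneous Nash equilibrium.
Nexon's best replies: X→Beta; Y→Gamma; Z→Gamma.
Orbyt's best replies: Alpha→Y; Beta→Y; Gamma→Y.
Only (Gamma, Y) has each player best-responding; Nash payoffs (9, 10).
Sequential outcome (Gamma, Y) coincides with the Nash profile (Gamma, Y).

yes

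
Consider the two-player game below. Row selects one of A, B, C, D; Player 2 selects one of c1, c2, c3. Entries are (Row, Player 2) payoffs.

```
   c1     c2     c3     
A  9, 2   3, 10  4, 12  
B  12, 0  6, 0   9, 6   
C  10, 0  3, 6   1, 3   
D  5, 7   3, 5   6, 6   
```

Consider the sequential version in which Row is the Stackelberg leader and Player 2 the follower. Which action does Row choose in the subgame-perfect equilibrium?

B

Work backward from Player 2's decision.
- A: BR = c3, leader payoff 4.
- B: BR = c3, leader payoff 9.
- C: BR = c2, leader payoff 3.
- D: BR = c1, leader payoff 5.
Among 4, 9, 3, 5, the best is 9 at B. Subgame-perfect outcome: (B, c3) with payoffs (9, 6).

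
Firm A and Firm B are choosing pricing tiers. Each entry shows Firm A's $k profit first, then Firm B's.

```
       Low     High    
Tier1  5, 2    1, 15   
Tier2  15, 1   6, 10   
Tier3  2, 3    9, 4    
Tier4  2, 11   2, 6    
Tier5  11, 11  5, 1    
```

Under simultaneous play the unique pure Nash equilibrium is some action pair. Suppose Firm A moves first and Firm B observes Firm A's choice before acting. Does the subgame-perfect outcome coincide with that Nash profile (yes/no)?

Solve by backward induction (Firm A leads).
- Tier1: BR = High, leader payoff 1.
- Tier2: BR = High, leader payoff 6.
- Tier3: BR = High, leader payoff 9.
- Tier4: BR = Low, leader payoff 2.
- Tier5: BR = Low, leader payoff 11.
Firm A's induced payoffs are 1, 6, 9, 2, 11, so Firm A commits to Tier5. Subgame-perfect outcome: (Tier5, Low) with payoffs (11, 11).
Under simultaneous play:
Firm A's best replies: Low→Tier2; High→Tier3.
Firm B's best replies: Tier1→High; Tier2→High; Tier3→High; Tier4→Low; Tier5→Low.
Only (Tier3, High) has each player best-responding; Nash payoffs (9, 4).
Sequential outcome (Tier5, Low) differs from the Nash profile (Tier3, High).

no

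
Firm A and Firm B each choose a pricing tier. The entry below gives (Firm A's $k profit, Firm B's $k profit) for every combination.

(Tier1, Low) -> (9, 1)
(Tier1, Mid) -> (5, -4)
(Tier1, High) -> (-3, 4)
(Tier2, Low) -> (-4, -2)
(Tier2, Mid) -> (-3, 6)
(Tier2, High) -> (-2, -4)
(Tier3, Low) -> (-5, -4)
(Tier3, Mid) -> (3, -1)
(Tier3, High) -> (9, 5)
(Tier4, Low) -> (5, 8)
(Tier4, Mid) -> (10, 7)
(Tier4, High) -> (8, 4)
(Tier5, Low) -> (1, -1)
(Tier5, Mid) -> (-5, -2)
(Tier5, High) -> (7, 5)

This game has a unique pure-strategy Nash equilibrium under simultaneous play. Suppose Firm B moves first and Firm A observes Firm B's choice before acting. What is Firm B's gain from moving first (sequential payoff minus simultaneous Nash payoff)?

2

Work backward from Firm A's decision.
- Low → Firm A plays Tier1 (best of 9, -4, -5, 5, 1); Firm B gets 1.
- Mid → Firm A plays Tier4 (best of 5, -3, 3, 10, -5); Firm B gets 7.
- High → Firm A plays Tier3 (best of -3, -2, 9, 8, 7); Firm B gets 5.
Firm B's induced payoffs are 1, 7, 5, so Firm B commits to Mid. Subgame-perfect outcome: (Tier4, Mid) with payoffs (10, 7).
Under simultaneous play:
Firm A's best replies: Low→Tier1; Mid→Tier4; High→Tier3.
Firm B's best replies: Tier1→High; Tier2→Mid; Tier3→High; Tier4→Low; Tier5→High.
The unique mutual best reply is (Tier3, High), giving (9, 5).
Firm B's commitment gain: 7 − 5 = 2.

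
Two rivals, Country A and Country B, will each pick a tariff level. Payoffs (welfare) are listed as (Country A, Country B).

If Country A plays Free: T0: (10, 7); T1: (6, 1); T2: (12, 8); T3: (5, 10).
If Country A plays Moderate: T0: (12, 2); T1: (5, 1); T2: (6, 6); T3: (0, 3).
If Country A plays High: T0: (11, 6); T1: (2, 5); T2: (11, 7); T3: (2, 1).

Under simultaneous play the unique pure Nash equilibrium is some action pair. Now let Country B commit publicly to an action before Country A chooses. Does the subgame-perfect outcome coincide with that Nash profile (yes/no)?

yes

Country A best-responds to each possible Country B move:
- T0: BR = Moderate, leader payoff 2.
- T1: BR = Free, leader payoff 1.
- T2: BR = Free, leader payoff 8.
- T3: BR = Free, leader payoff 10.
Country B's induced payoffs are 2, 1, 8, 10, so Country B commits to T3. Subgame-perfect outcome: (Free, T3) with payoffs (5, 10).
For the simultaneous game, intersect best replies.
Country A's best replies: T0→Moderate; T1→Free; T2→Free; T3→Free.
Country B's best replies: Free→T3; Moderate→T2; High→T2.
Only (Free, T3) has each player best-responding; Nash payoffs (5, 10).
Sequential outcome (Free, T3) coincides with the Nash profile (Free, T3).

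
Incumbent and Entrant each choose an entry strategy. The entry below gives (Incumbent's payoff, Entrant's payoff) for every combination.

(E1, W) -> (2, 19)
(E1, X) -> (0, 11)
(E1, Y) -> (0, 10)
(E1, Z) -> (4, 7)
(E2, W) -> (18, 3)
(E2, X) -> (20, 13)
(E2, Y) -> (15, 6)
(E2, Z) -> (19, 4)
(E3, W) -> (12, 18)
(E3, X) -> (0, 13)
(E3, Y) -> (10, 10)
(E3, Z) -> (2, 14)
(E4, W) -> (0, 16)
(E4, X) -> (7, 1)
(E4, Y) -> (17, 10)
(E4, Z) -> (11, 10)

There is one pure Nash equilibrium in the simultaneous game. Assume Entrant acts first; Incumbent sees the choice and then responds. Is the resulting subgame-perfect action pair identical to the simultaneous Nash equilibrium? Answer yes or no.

yes

Solve by backward induction (Entrant leads).
- W → Incumbent plays E2 (best of 2, 18, 12, 0); Entrant gets 3.
- X → Incumbent plays E2 (best of 0, 20, 0, 7); Entrant gets 13.
- Y → Incumbent plays E4 (best of 0, 15, 10, 17); Entrant gets 10.
- Z → Incumbent plays E2 (best of 4, 19, 2, 11); Entrant gets 4.
Among 3, 13, 10, 4, the best is 13 at X. Subgame-perfect outcome: (E2, X) with payoffs (20, 13).
Now find the simultaneous Nash equilibrium.
Incumbent's best replies: W→E2; X→E2; Y→E4; Z→E2.
Entrant's best replies: E1→W; E2→X; E3→W; E4→W.
The unique mutual best reply is (E2, X), giving (20, 13).
Sequential outcome (E2, X) coincides with the Nash profile (E2, X).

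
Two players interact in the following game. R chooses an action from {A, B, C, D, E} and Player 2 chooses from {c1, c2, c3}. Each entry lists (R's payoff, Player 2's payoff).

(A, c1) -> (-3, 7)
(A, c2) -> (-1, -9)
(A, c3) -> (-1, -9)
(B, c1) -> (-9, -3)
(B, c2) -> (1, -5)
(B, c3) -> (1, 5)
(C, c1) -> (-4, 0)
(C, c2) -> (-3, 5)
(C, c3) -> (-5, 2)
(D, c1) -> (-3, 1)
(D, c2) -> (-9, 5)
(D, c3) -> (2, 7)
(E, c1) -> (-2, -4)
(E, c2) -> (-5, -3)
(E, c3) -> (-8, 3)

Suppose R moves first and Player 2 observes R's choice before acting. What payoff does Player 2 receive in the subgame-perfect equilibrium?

Solve by backward induction (R leads).
- A: BR = c1, leader payoff -3.
- B: BR = c3, leader payoff 1.
- C: BR = c2, leader payoff -3.
- D: BR = c3, leader payoff 2.
- E: BR = c3, leader payoff -8.
R's induced payoffs are -3, 1, -3, 2, -8, so R commits to D. Subgame-perfect outcome: (D, c3) with payoffs (2, 7).

7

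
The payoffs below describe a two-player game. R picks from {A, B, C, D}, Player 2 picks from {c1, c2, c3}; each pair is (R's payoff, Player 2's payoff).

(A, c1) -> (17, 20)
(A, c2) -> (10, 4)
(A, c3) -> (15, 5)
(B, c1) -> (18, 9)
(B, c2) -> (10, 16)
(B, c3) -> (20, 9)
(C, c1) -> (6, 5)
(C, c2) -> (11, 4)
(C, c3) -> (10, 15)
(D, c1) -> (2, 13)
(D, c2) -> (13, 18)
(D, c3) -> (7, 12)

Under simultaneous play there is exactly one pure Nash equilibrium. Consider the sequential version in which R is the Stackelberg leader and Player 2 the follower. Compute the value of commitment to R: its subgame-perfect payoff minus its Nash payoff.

Work backward from Player 2's decision.
- A: Player 2 compares 20, 4, 5 and picks c1; R would get 17.
- B: Player 2 compares 9, 16, 9 and picks c2; R would get 10.
- C: Player 2 compares 5, 4, 15 and picks c3; R would get 10.
- D: Player 2 compares 13, 18, 12 and picks c2; R would get 13.
R's induced payoffs are 17, 10, 10, 13, so R commits to A. Subgame-perfect outcome: (A, c1) with payoffs (17, 20).
Now find the simultaneous Nash equilibrium.
R's best replies: c1→B; c2→D; c3→B.
Player 2's best replies: A→c1; B→c2; C→c3; D→c2.
The unique mutual best reply is (D, c2), giving (13, 18).
R's commitment gain: 17 − 13 = 4.

4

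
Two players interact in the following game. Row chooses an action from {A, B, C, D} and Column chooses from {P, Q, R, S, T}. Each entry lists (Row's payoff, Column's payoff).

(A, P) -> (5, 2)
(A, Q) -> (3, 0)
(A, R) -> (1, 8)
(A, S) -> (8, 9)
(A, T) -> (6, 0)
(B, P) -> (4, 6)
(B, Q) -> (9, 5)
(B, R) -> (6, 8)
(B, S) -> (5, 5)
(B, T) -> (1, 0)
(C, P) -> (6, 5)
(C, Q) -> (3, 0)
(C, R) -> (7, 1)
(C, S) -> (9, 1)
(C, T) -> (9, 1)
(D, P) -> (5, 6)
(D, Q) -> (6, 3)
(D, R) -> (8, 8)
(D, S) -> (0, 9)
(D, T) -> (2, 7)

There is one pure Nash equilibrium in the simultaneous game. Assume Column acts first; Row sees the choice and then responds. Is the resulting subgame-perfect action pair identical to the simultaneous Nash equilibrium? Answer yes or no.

no

Solve by backward induction (Column leads).
- P → Row plays C (best of 5, 4, 6, 5); Column gets 5.
- Q → Row plays B (best of 3, 9, 3, 6); Column gets 5.
- R → Row plays D (best of 1, 6, 7, 8); Column gets 8.
- S → Row plays C (best of 8, 5, 9, 0); Column gets 1.
- T → Row plays C (best of 6, 1, 9, 2); Column gets 1.
Column's induced payoffs are 5, 5, 8, 1, 1, so Column commits to R. Subgame-perfect outcome: (D, R) with payoffs (8, 8).
Under simultaneous play:
Row's best replies: P→C; Q→B; R→D; S→C; T→C.
Column's best replies: A→S; B→R; C→P; D→S.
Only (C, P) has each player best-responding; Nash payoffs (6, 5).
Sequential outcome (D, R) differs from the Nash profile (C, P).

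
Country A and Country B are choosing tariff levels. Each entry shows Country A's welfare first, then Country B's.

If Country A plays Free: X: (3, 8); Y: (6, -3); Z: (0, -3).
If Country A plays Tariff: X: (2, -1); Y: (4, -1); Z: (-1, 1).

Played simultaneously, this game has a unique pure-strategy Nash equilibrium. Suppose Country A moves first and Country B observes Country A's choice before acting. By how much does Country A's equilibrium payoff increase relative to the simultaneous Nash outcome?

Backward induction with Country A moving first.
- Free → Country B plays X (best of 8, -3, -3); Country A gets 3.
- Tariff → Country B plays Z (best of -1, -1, 1); Country A gets -1.
Among 3, -1, the best is 3 at Free. Subgame-perfect outcome: (Free, X) with payoffs (3, 8).
For the simultaneous game, intersect best replies.
Country A's best replies: X→Free; Y→Free; Z→Free.
Country B's best replies: Free→X; Tariff→Z.
Only (Free, X) has each player best-responding; Nash payoffs (3, 8).
Country A's commitment gain: 3 − 3 = 0.

0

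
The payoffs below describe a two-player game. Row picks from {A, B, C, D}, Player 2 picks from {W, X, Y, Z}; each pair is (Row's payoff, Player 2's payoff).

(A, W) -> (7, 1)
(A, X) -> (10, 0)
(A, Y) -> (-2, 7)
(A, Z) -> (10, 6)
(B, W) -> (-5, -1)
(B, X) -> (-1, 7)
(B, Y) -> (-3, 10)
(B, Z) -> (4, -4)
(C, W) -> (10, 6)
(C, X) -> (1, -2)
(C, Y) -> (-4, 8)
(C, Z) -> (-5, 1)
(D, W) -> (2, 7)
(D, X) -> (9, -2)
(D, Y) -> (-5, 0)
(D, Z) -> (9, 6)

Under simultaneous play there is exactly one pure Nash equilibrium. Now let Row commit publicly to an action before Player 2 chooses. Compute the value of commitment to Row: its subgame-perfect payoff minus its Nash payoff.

Backward induction with Row moving first.
- A: BR = Y, leader payoff -2.
- B: BR = Y, leader payoff -3.
- C: BR = Y, leader payoff -4.
- D: BR = W, leader payoff 2.
Among -2, -3, -4, 2, the best is 2 at D. Subgame-perfect outcome: (D, W) with payoffs (2, 7).
For the simultaneous game, intersect best replies.
Row's best replies: W→C; X→A; Y→A; Z→A.
Player 2's best replies: A→Y; B→Y; C→Y; D→W.
The unique mutual best reply is (A, Y), giving (-2, 7).
Row's commitment gain: 2 − -2 = 4.

4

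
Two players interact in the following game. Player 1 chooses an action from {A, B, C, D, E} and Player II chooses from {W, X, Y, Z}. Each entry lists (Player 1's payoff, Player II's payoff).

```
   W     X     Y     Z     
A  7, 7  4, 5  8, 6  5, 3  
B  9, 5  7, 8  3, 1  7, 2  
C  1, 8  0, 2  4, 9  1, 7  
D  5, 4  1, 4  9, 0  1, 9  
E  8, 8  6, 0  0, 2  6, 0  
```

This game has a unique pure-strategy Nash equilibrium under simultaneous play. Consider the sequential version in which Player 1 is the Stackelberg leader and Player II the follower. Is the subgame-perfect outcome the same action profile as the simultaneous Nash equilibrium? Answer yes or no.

Solve by backward induction (Player 1 leads).
- A: Player II compares 7, 5, 6, 3 and picks W; Player 1 would get 7.
- B: Player II compares 5, 8, 1, 2 and picks X; Player 1 would get 7.
- C: Player II compares 8, 2, 9, 7 and picks Y; Player 1 would get 4.
- D: Player II compares 4, 4, 0, 9 and picks Z; Player 1 would get 1.
- E: Player II compares 8, 0, 2, 0 and picks W; Player 1 would get 8.
Player 1's induced payoffs are 7, 7, 4, 1, 8, so Player 1 commits to E. Subgame-perfect outcome: (E, W) with payoffs (8, 8).
Under simultaneous play:
Player 1's best replies: W→B; X→B; Y→D; Z→B.
Player II's best replies: A→W; B→X; C→Y; D→Z; E→W.
The unique mutual best reply is (B, X), giving (7, 8).
Sequential outcome (E, W) differs from the Nash profile (B, X).

no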